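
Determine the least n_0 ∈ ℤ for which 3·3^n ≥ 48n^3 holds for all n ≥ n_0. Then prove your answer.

n_0 = 9

At n = 8: 19683 < 24576, so the inequality fails and n_0 ≥ 9. We prove 3·3^n ≥ 48n^3 for all n ≥ 9.
Base step (n = 9): 3·3^n = 59049 and 48n^3 = 34992, so 59049 ≥ 34992.
Inductive step: assume the claim holds for n = i, so 3·3^i ≥ 48i^3.
Then 3·3^(i + 1) = 3·(3·3^i) ≥ 3·(48i^3).
Also, for i ≥ 9 we have 3·(48i^3) ≥ 48(i+1)^3, since 3 ≥ (1 + 1/i)^3 for all i ≥ 9.
Combining, 3·3^(i + 1) ≥ 48(i+1)^3.
By induction, the statement is established for all n ≥ 9.
Hence the smallest such n_0 is 9.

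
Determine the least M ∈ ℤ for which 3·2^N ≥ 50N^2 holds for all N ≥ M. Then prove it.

M = 11

At N = 10: 3072 < 5000, so the inequality fails and M ≥ 11. We prove 3·2^N ≥ 50N^2 for all N ≥ 11.
For the base case N = 11: 3·2^N = 6144 and 50N^2 = 6050, so 6144 ≥ 6050.
Suppose the result is true for N = k, so 3·2^k ≥ 50k^2.
Then 3·2^(k + 1) = 2·(3·2^k) ≥ 2·(50k^2).
Also, for k ≥ 11 we have 2·(50k^2) ≥ 50(k+1)^2, since 2 ≥ (1 + 1/k)^2 for all k ≥ 11.
Combining, 3·2^(k + 1) ≥ 50(k+1)^2.
Hence, by induction on N, the claim holds for every N ≥ 11.
Hence the smallest such M is 11.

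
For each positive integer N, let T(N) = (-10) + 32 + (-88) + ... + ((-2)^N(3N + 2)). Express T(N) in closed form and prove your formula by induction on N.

T(N) = 2(-2)^N(N + 1) - 2

We claim T(N) = 2(-2)^N(N + 1) - 2 for all N ≥ 1.
When N = 1: T(1) = -10, and the closed form gives -10. They agree.
Inductive step: assume the claim holds for N = i, so T(i) = 2(-2)^i(i + 1) - 2.
Then T(i+1) = T(i) + ((-2)^(i + 1)(3i + 5)) = (2(-2)^i(i + 1) - 2) + ((-2)^(i + 1)(3i + 5)).
Simplifying, T(i+1) = -4(-2)^i·i - 8(-2)^i - 2 = 2(-2)^(i+1)((i+1) + 1) - 2,
which is the closed form with N = i+1.
This completes the induction.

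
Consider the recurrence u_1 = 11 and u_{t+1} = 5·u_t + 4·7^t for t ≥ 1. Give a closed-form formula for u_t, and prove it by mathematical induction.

u_t = -3·5^(t - 1) + 2·7^t

Computing the first terms: u_1 = 11, u_2 = 83, u_3 = 611. This suggests u_t = -3·5^(t - 1) + 2·7^t.
For the base case t = 1: the formula gives 11 = 11 = u_1.
For the inductive step, assume it holds for an arbitrary p ≥ 1, so u_p = -3·5^(p - 1) + 2·7^p.
Then u_{p+1} = 5·u_p + 4·7^p = 5·(-3·5^(p - 1) + 2·7^p) + 4·7^p = -3·5^p + 2·7^(p + 1) = -3·5^((p+1) - 1) + 2·7^(p+1),
which is the claimed formula at t = p+1.
Hence, by induction on t, the claim holds for every t ≥ 1.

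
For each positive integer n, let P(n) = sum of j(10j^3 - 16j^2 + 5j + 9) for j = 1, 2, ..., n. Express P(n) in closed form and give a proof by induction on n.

P(n) = n(n + 1)(2n^3 - n^2 - 2n + 5)

We claim P(n) = n(n + 1)(2n^3 - n^2 - 2n + 5) for all n ≥ 1.
Base step (n = 1): P(1) = 8, and the closed form gives 8. They agree.
Inductive step: suppose the statement holds for some j ≥ 1, so P(j) = j(2j^4 + j^3 - 3j^2 + 3j + 5).
Then P(j+1) = P(j) + (10j^4 + 24j^3 + 17j^2 + 11j + 8) = (j(2j^4 + j^3 - 3j^2 + 3j + 5)) + (10j^4 + 24j^3 + 17j^2 + 11j + 8).
Simplifying, P(j+1) = (j + 1)(j + 2)(2j^3 + 5j^2 + 2j + 4) = (j+1)((j+1) + 1)(2(j+1)^3 - (j+1)^2 - 2(j+1) + 5),
which is the closed form with n = j+1.
This completes the induction.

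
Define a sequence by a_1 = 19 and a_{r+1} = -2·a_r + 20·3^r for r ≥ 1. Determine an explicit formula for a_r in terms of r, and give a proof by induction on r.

Computing the first terms: a_1 = 19, a_2 = 22, a_3 = 136. This suggests a_r = 7(-2)^(r - 1) + 4·3^r.
When r = 1: the formula gives 19 = 19 = a_1.
For the inductive step, assume it holds for an arbitrary i ≥ 1, so a_i = 7(-2)^(i - 1) + 4·3^i.
Then a_{i+1} = -2·a_i + 20·3^i = -2·(7(-2)^(i - 1) + 4·3^i) + 20·3^i = 7(-2)^i + 4·3^(i + 1) = 7(-2)^((i+1) - 1) + 4·3^(i+1),
which is the claimed formula at r = i+1.
Hence, by induction on r, the claim holds for every r ≥ 1.

a_r = 7(-2)^(r - 1) + 4·3^r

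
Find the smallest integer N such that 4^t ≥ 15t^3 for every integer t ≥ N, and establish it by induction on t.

At t = 5: 1024 < 1875, so the inequality fails and N ≥ 6. We prove 4^t ≥ 15t^3 for all t ≥ 6.
When t = 6: 4^t = 4096 and 15t^3 = 3240, so 4096 ≥ 3240.
Inductive step: assume the claim holds for t = i, so 4^i ≥ 15i^3.
Then 4^(i + 1) = 4·(4^i) ≥ 4·(15i^3).
Also, for i ≥ 6 we have 4·(15i^3) ≥ 15(i+1)^3, since 4 ≥ (1 + 1/i)^3 for all i ≥ 6.
Combining, 4^(i + 1) ≥ 15(i+1)^3.
Hence, by induction on t, the claim holds for every t ≥ 6.
Hence the smallest such N is 6.

N = 6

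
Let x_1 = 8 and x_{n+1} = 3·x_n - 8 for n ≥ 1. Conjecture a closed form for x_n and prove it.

Computing the first terms: x_1 = 8, x_2 = 16, x_3 = 40. This suggests x_n = 4·3^(n - 1) + 4.
Base case (n = 1): the formula gives 8 = 8 = x_1.
Inductive step: assume the claim holds for n = j, so x_j = 4·3^(j - 1) + 4.
Then x_{j+1} = 3·x_j - 8 = 3·(4·3^(j - 1) + 4) - 8 = 4·3^j + 4 = 4·3^((j+1) - 1) + 4,
which is the claimed formula at n = j+1.
This completes the induction.

x_n = 4·3^(n - 1) + 4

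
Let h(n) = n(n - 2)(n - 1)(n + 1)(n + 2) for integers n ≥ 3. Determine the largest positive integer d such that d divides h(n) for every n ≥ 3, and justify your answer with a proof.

d = 120

Computing the first values: h(3) = 120 and h(4) = 720; gcd(120, 720) = 120, so d ≤ 120.
We prove 120 | n(n - 2)(n - 1)(n + 1)(n + 2) for all n ≥ 3 by induction on n.
Base case (n = 3): h(3) = 120 = 120·(1), so 120 | h(3).
For the inductive step, assume it holds for an arbitrary r ≥ 3, i.e. 120 | h(r). Then
h(r+1) − h(r) = (r-1)·r·(r+1)·(r+2)·(r+3) − (r-2)·(r-1)·r·(r+1)·(r+2) = (r-1)·r·(r+1)·(r+2)·[(r+3) − (r-2)] = 5·(r-1)·r·(r+1)·(r+2). The product of 4 consecutive integers is divisible by (4)! = 24, so h(r+1) − h(r) is divisible by 5·24 = 120. By the inductive hypothesis 120 | h(r), hence 120 | h(r+1).
By induction, the statement is established for all n ≥ 3.
Therefore the largest such d is 120.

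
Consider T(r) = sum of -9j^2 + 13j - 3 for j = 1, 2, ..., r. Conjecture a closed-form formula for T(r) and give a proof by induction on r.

We claim T(r) = -r(3r^2 - 2r - 2) for all r ≥ 1.
Base step (r = 1): T(1) = 1, and the closed form gives 1. They agree.
Suppose the result is true for r = j, so T(j) = j(-3j^2 + 2j + 2).
Then T(j+1) = T(j) + (-9j^2 - 5j + 1) = (j(-3j^2 + 2j + 2)) + (-9j^2 - 5j + 1).
Simplifying, T(j+1) = -(j + 1)(3j^2 + 4j - 1) = -(j+1)(3(j+1)^2 - 2(j+1) - 2),
which is the closed form with r = j+1.
By induction, the statement is established for all r ≥ 1.

T(r) = -r(3r^2 - 2r - 2)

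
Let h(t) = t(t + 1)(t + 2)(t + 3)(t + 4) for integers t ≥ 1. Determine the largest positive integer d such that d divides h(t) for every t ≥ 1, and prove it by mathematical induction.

d = 120

Computing the first values: h(1) = 120 and h(2) = 720; gcd(120, 720) = 120, so d ≤ 120.
We prove 120 | t(t + 1)(t + 2)(t + 3)(t + 4) for all t ≥ 1 by induction on t.
When t = 1: h(1) = 120 = 120·(1), so 120 | h(1).
Suppose the result is true for t = r, i.e. 120 | h(r). Then
h(r+1) − h(r) = (r+1)·(r+2)·(r+3)·(r+4)·(r+5) − r·(r+1)·(r+2)·(r+3)·(r+4) = (r+1)·(r+2)·(r+3)·(r+4)·[(r+5) − r] = 5·(r+1)·(r+2)·(r+3)·(r+4). The product of 4 consecutive integers is divisible by (4)! = 24, so h(r+1) − h(r) is divisible by 5·24 = 120. By the inductive hypothesis 120 | h(r), hence 120 | h(r+1).
Hence, by induction on t, the claim holds for every t ≥ 1.
Therefore the largest such d is 120.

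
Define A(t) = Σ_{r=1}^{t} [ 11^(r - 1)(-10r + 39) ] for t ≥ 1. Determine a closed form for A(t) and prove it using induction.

We claim A(t) = 11^t(-t + 4) - 4 for all t ≥ 1.
Base case (t = 1): A(1) = 29, and the closed form gives 29. They agree.
Suppose the result is true for t = r, so A(r) = 11^r(-r + 4) - 4.
Then A(r+1) = A(r) + (11^r(-10r + 29)) = (11^r(-r + 4) - 4) + (11^r(-10r + 29)).
Simplifying, A(r+1) = -11·11^r·r + 33·11^r - 4 = 11^(r+1)(-(r+1) + 4) - 4,
which is the closed form with t = r+1.
This completes the induction.

A(t) = 11^t(-t + 4) - 4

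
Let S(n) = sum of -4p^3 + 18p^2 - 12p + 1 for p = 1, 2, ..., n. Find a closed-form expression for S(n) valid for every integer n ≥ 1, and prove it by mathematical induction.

We claim S(n) = -n(n^3 - 4n^2 - 2n + 2) for all n ≥ 1.
Base step (n = 1): S(1) = 3, and the closed form gives 3. They agree.
Inductive step: assume the claim holds for n = p, so S(p) = p(-p^3 + 4p^2 + 2p - 2).
Then S(p+1) = S(p) + (-4p^3 + 6p^2 + 12p + 3) = (p(-p^3 + 4p^2 + 2p - 2)) + (-4p^3 + 6p^2 + 12p + 3).
Simplifying, S(p+1) = -(p + 1)(p^3 - p^2 - 7p - 3) = -(p+1)((p+1)^3 - 4(p+1)^2 - 2(p+1) + 2),
which is the closed form with n = p+1.
By the principle of mathematical induction, the result holds for all n ≥ 1.

S(n) = -n(n^3 - 4n^2 - 2n + 2)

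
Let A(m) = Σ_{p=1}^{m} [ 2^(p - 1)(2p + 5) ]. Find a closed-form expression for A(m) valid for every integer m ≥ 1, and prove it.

A(m) = 2^m(2m + 3) - 3

We claim A(m) = 2^m(2m + 3) - 3 for all m ≥ 1.
Base step (m = 1): A(1) = 7, and the closed form gives 7. They agree.
For the inductive step, assume it holds for an arbitrary p ≥ 1, so A(p) = 2^p(2p + 3) - 3.
Then A(p+1) = A(p) + (2^p(2p + 7)) = (2^p(2p + 3) - 3) + (2^p(2p + 7)).
Simplifying, A(p+1) = 4·2^p·p + 10·2^p - 3 = 2^(p+1)(2(p+1) + 3) - 3,
which is the closed form with m = p+1.
Hence, by induction on m, the claim holds for every m ≥ 1.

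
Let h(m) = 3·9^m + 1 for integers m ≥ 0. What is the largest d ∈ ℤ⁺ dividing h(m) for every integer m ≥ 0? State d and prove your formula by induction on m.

d = 4

Computing the first values: h(0) = 4 and h(1) = 28; gcd(4, 28) = 4, so d ≤ 4.
We prove 4 | 3·9^m + 1 for all m ≥ 0 by induction on m.
For the base case m = 0: h(0) = 4 = 4·(1), so 4 | h(0).
Suppose the result is true for m = p, i.e. 4 | h(p). Then
h(p+1) = 3·9^(p+1) + 1 = 9·(3·9^p + 1) - 8 = 9·h(p) - 8. The first term is divisible by 4 by the inductive hypothesis, and -8 is divisible by 4. Hence 4 | h(p+1).
By induction, the statement is established for all m ≥ 0.
Therefore the largest such d is 4.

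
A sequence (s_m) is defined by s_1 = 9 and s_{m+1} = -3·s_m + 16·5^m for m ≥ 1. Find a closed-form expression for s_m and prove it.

s_m = -(-3)^(m - 1) + 2·5^m

Computing the first terms: s_1 = 9, s_2 = 53, s_3 = 241. This suggests s_m = -(-3)^(m - 1) + 2·5^m.
Base case (m = 1): the formula gives 9 = 9 = s_1.
Suppose the result is true for m = p, so s_p = -(-3)^(p - 1) + 2·5^p.
Then s_{p+1} = -3·s_p + 16·5^p = -3·(-(-3)^(p - 1) + 2·5^p) + 16·5^p = -(-3)^p + 2·5^(p + 1) = -(-3)^((p+1) - 1) + 2·5^(p+1),
which is the claimed formula at m = p+1.
Hence, by induction on m, the claim holds for every m ≥ 1.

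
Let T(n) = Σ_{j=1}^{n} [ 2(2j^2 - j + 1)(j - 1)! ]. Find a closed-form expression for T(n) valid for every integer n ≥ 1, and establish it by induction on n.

T(n) = (4n + 2)n! - 2

We claim T(n) = (4n + 2)n! - 2 for all n ≥ 1.
For the base case n = 1: T(1) = 4, and the closed form gives 4. They agree.
Inductive step: assume the claim holds for n = j, so T(j) = (4j + 2)j! - 2.
Then T(j+1) = T(j) + (2(2j^2 + 3j + 2)j!) = ((4j + 2)j! - 2) + (2(2j^2 + 3j + 2)j!).
Simplifying, T(j+1) = (4(j+1) + 2)(j+1)! - 2,
which is the closed form with n = j+1.
Hence, by induction on n, the claim holds for every n ≥ 1.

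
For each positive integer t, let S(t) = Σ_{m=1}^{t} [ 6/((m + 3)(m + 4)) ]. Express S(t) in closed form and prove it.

S(t) = 3t/(2(t + 4))

We claim S(t) = 3t/(2(t + 4)) for all t ≥ 1.
Base case (t = 1): S(1) = 3/10, and the closed form gives 3/10. They agree.
Inductive step: suppose the statement holds for some m ≥ 1, so S(m) = 3m/(2(m + 4)).
Then S(m+1) = S(m) + (6/((m + 4)(m + 5))) = (3m/(2(m + 4))) + (6/((m + 4)(m + 5))).
Simplifying, S(m+1) = 3(m + 1)/(2(m + 5)) = 3(m+1)/(2((m+1) + 4)),
which is the closed form with t = m+1.
This completes the induction.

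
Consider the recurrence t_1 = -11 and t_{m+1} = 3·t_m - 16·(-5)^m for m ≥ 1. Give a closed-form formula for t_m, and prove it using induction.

Computing the first terms: t_1 = -11, t_2 = 47, t_3 = -259. This suggests t_m = 2(-5)^m - 3^(m - 1).
For the base case m = 1: the formula gives -11 = -11 = t_1.
Inductive step: suppose the statement holds for some r ≥ 1, so t_r = 2(-5)^r - 3^(r - 1).
Then t_{r+1} = 3·t_r - 16·(-5)^r = 3·(2(-5)^r - 3^(r - 1)) - 16·(-5)^r = 2(-5)^(r + 1) - 3^r = 2(-5)^(r+1) - 3^((r+1) - 1),
which is the claimed formula at m = r+1.
Hence, by induction on m, the claim holds for every m ≥ 1.

t_m = 2(-5)^m - 3^(m - 1)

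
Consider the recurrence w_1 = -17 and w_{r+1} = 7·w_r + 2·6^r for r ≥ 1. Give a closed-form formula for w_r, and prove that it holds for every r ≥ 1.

w_r = -2·6^r - 5·7^(r - 1)

Computing the first terms: w_1 = -17, w_2 = -107, w_3 = -677. This suggests w_r = -2·6^r - 5·7^(r - 1).
When r = 1: the formula gives -17 = -17 = w_1.
For the inductive step, assume it holds for an arbitrary p ≥ 1, so w_p = -2·6^p - 5·7^(p - 1).
Then w_{p+1} = 7·w_p + 2·6^p = 7·(-2·6^p - 5·7^(p - 1)) + 2·6^p = -2·6^(p + 1) - 5·7^p = -2·6^(p+1) - 5·7^((p+1) - 1),
which is the claimed formula at r = p+1.
This completes the induction.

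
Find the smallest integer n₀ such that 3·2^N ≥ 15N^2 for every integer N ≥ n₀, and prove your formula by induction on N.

n₀ = 9

At N = 8: 768 < 960, so the inequality fails and n₀ ≥ 9. We prove 3·2^N ≥ 15N^2 for all N ≥ 9.
Base step (N = 9): 3·2^N = 1536 and 15N^2 = 1215, so 1536 ≥ 1215.
Inductive step: suppose the statement holds for some i ≥ 9, so 3·2^i ≥ 15i^2.
Then 3·2^(i + 1) = 2·(3·2^i) ≥ 2·(15i^2).
Also, for i ≥ 9 we have 2·(15i^2) ≥ 15(i+1)^2, since 2 ≥ (1 + 1/i)^2 for all i ≥ 9.
Combining, 3·2^(i + 1) ≥ 15(i+1)^2.
This completes the induction.
Hence the smallest such n₀ is 9.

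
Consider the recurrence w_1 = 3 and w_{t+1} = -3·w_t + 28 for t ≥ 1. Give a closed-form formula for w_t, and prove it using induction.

Computing the first terms: w_1 = 3, w_2 = 19, w_3 = -29. This suggests w_t = -4(-3)^(t - 1) + 7.
For the base case t = 1: the formula gives 3 = 3 = w_1.
Inductive step: suppose the statement holds for some m ≥ 1, so w_m = -4(-3)^(m - 1) + 7.
Then w_{m+1} = -3·w_m + 28 = -3·(-4(-3)^(m - 1) + 7) + 28 = -4(-3)^m + 7 = -4(-3)^((m+1) - 1) + 7,
which is the claimed formula at t = m+1.
Hence, by induction on t, the claim holds for every t ≥ 1.

w_t = -4(-3)^(t - 1) + 7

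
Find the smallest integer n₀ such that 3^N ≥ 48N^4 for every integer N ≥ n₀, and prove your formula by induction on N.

n₀ = 13

At N = 12: 531441 < 995328, so the inequality fails and n₀ ≥ 13. We prove 3^N ≥ 48N^4 for all N ≥ 13.
For the base case N = 13: 3^N = 1594323 and 48N^4 = 1370928, so 1594323 ≥ 1370928.
Inductive step: assume the claim holds for N = i, so 3^i ≥ 48i^4.
Then 3^(i + 1) = 3·(3^i) ≥ 3·(48i^4).
Also, for i ≥ 13 we have 3·(48i^4) ≥ 48(i+1)^4, since 3 ≥ (1 + 1/i)^4 for all i ≥ 13.
Combining, 3^(i + 1) ≥ 48(i+1)^4.
By the principle of mathematical induction, the result holds for all N ≥ 13.
Hence the smallest such n₀ is 13.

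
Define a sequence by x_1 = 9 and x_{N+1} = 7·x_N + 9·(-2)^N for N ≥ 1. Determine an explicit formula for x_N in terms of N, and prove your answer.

Computing the first terms: x_1 = 9, x_2 = 45, x_3 = 351. This suggests x_N = -(-2)^N + 7^N.
Base step (N = 1): the formula gives 9 = 9 = x_1.
For the inductive step, assume it holds for an arbitrary p ≥ 1, so x_p = -(-2)^p + 7^p.
Then x_{p+1} = 7·x_p + 9·(-2)^p = 7·(-(-2)^p + 7^p) + 9·(-2)^p = -(-2)^(p + 1) + 7^(p + 1),
which is the claimed formula at N = p+1.
Hence, by induction on N, the claim holds for every N ≥ 1.

x_N = -(-2)^N + 7^N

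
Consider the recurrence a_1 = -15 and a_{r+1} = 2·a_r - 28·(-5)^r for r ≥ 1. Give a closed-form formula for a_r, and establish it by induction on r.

Computing the first terms: a_1 = -15, a_2 = 110, a_3 = -480. This suggests a_r = 4(-5)^r + 5·2^(r - 1).
Base case (r = 1): the formula gives -15 = -15 = a_1.
Suppose the result is true for r = p, so a_p = 4(-5)^p + 5·2^(p - 1).
Then a_{p+1} = 2·a_p - 28·(-5)^p = 2·(4(-5)^p + 5·2^(p - 1)) - 28·(-5)^p = 4(-5)^(p + 1) + 5·2^p = 4(-5)^(p+1) + 5·2^((p+1) - 1),
which is the claimed formula at r = p+1.
By the principle of mathematical induction, the result holds for all r ≥ 1.

a_r = 4(-5)^r + 5·2^(r - 1)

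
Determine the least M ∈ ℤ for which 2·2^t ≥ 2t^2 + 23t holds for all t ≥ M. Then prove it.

M = 8

At t = 7: 256 < 259, so the inequality fails and M ≥ 8. We prove 2·2^t ≥ 2t^2 + 23t for all t ≥ 8.
Base case (t = 8): 2·2^t = 512 and 2t^2 + 23t = 312, so 512 ≥ 312.
Inductive step: suppose the statement holds for some m ≥ 8, so 2·2^m ≥ 2m^2 + 23m.
Then 2·2^(m + 1) = 2·(2·2^m) ≥ 2·(2m^2 + 23m).
Also, for m ≥ 8 we have 2·(2m^2 + 23m) ≥ 2(m+1)^2 + 23(m+1), since 2·(2m^2 + 23m) − (2(m+1)^2 + 23(m+1)) = 2m^2 + 19m - 25, which is nonnegative for all m ≥ 8.
Combining, 2·2^(m + 1) ≥ 2(m+1)^2 + 23(m+1).
This completes the induction.
Hence the smallest such M is 8.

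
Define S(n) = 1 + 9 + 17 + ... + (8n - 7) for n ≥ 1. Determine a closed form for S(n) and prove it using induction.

We claim S(n) = n(4n - 3) for all n ≥ 1.
Base step (n = 1): S(1) = 1, and the closed form gives 1. They agree.
Suppose the result is true for n = j, so S(j) = j(4j - 3).
Then S(j+1) = S(j) + (8j + 1) = (j(4j - 3)) + (8j + 1).
Simplifying, S(j+1) = (j + 1)(4j + 1) = (j+1)(4(j+1) - 3),
which is the closed form with n = j+1.
This completes the induction.

S(n) = n(4n - 3)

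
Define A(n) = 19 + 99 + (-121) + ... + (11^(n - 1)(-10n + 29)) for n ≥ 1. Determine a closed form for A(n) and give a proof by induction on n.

A(n) = 11^n(-n + 3) - 3

We claim A(n) = 11^n(-n + 3) - 3 for all n ≥ 1.
When n = 1: A(1) = 19, and the closed form gives 19. They agree.
Inductive step: suppose the statement holds for some i ≥ 1, so A(i) = 11^i(-i + 3) - 3.
Then A(i+1) = A(i) + (11^i(-10i + 19)) = (11^i(-i + 3) - 3) + (11^i(-10i + 19)).
Simplifying, A(i+1) = -11·11^i·i + 22·11^i - 3 = 11^(i+1)(-(i+1) + 3) - 3,
which is the closed form with n = i+1.
Hence, by induction on n, the claim holds for every n ≥ 1.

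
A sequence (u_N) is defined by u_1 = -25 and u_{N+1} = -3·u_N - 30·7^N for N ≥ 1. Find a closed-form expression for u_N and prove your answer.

Computing the first terms: u_1 = -25, u_2 = -135, u_3 = -1065. This suggests u_N = -4(-3)^(N - 1) - 3·7^N.
When N = 1: the formula gives -25 = -25 = u_1.
For the inductive step, assume it holds for an arbitrary k ≥ 1, so u_k = -4(-3)^(k - 1) - 3·7^k.
Then u_{k+1} = -3·u_k - 30·7^k = -3·(-4(-3)^(k - 1) - 3·7^k) - 30·7^k = -4(-3)^k - 3·7^(k + 1) = -4(-3)^((k+1) - 1) - 3·7^(k+1),
which is the claimed formula at N = k+1.
By induction, the statement is established for all N ≥ 1.

u_N = -4(-3)^(N - 1) - 3·7^N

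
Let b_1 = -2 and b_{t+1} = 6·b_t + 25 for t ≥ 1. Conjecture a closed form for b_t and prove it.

Computing the first terms: b_1 = -2, b_2 = 13, b_3 = 103. This suggests b_t = 3·6^(t - 1) - 5.
When t = 1: the formula gives -2 = -2 = b_1.
For the inductive step, assume it holds for an arbitrary p ≥ 1, so b_p = 3·6^(p - 1) - 5.
Then b_{p+1} = 6·b_p + 25 = 6·(3·6^(p - 1) - 5) + 25 = 3·6^p - 5 = 3·6^((p+1) - 1) - 5,
which is the claimed formula at t = p+1.
By induction, the statement is established for all t ≥ 1.

b_t = 3·6^(t - 1) - 5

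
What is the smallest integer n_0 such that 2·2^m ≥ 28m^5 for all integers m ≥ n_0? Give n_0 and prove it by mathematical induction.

n_0 = 28

At m = 27: 268435456 < 401769396, so the inequality fails and n_0 ≥ 28. We prove 2·2^m ≥ 28m^5 for all m ≥ 28.
When m = 28: 2·2^m = 536870912 and 28m^5 = 481890304, so 536870912 ≥ 481890304.
For the inductive step, assume it holds for an arbitrary i ≥ 28, so 2·2^i ≥ 28i^5.
Then 2·2^(i + 1) = 2·(2·2^i) ≥ 2·(28i^5).
Also, for i ≥ 28 we have 2·(28i^5) ≥ 28(i+1)^5, since 2 ≥ (1 + 1/i)^5 for all i ≥ 28.
Combining, 2·2^(i + 1) ≥ 28(i+1)^5.
By induction, the statement is established for all m ≥ 28.
Hence the smallest such n_0 is 28.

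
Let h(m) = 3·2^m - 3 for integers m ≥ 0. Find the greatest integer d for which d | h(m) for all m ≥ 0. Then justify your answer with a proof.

d = 3

Computing the first values: h(0) = 0 and h(1) = 3; gcd(0, 3) = 3, so d ≤ 3.
We prove 3 | 3·2^m - 3 for all m ≥ 0 by induction on m.
Base step (m = 0): h(0) = 0 = 3·(0), so 3 | h(0).
Inductive step: assume the claim holds for m = p, i.e. 3 | h(p). Then
h(p+1) = 3·2^(p+1) - 3 = 2·(3·2^p - 3) + 3 = 2·h(p) + 3. The first term is divisible by 3 by the inductive hypothesis, and 3 is divisible by 3. Hence 3 | h(p+1).
By the principle of mathematical induction, the result holds for all m ≥ 0.
Therefore the largest such d is 3.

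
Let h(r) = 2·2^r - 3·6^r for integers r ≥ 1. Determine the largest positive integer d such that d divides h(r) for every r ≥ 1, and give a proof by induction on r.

Computing the first values: h(1) = -14 and h(2) = -100; gcd(-14, -100) = 2, so d ≤ 2.
We prove 2 | 2·2^r - 3·6^r for all r ≥ 1 by induction on r.
Base step (r = 1): h(1) = -14 = 2·(-7), so 2 | h(1).
For the inductive step, assume it holds for an arbitrary k ≥ 1, i.e. 2 | h(k). Then
h(k+1) − 6·h(k) = (2·2^(k+1) - 3·6^(k+1)) − 6·(2·2^k - 3·6^k) = (2)·2^k·(2 − 6) = (-8)·2^k. Since 2 | h(k) by the inductive hypothesis, 2 | 6·h(k); and 2 | -8 since -8 = 2·-4. Therefore 2 | h(k+1).
By the principle of mathematical induction, the result holds for all r ≥ 1.
Therefore the largest such d is 2.

d = 2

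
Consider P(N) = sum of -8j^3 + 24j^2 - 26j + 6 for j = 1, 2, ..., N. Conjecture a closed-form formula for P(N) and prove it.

We claim P(N) = -N(2N^3 - 4N^2 + 3N + 3) for all N ≥ 1.
Base step (N = 1): P(1) = -4, and the closed form gives -4. They agree.
Inductive step: suppose the statement holds for some j ≥ 1, so P(j) = j(-2j^3 + 4j^2 - 3j - 3).
Then P(j+1) = P(j) + (-8j^3 - 2j - 4) = (j(-2j^3 + 4j^2 - 3j - 3)) + (-8j^3 - 2j - 4).
Simplifying, P(j+1) = -(j + 1)(2j^3 + 2j^2 + j + 4) = -(j+1)(2(j+1)^3 - 4(j+1)^2 + 3(j+1) + 3),
which is the closed form with N = j+1.
By induction, the statement is established for all N ≥ 1.

P(N) = -N(2N^3 - 4N^2 + 3N + 3)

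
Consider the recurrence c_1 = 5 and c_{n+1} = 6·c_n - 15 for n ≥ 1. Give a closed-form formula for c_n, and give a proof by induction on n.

c_n = 2·6^(n - 1) + 3

Computing the first terms: c_1 = 5, c_2 = 15, c_3 = 75. This suggests c_n = 2·6^(n - 1) + 3.
When n = 1: the formula gives 5 = 5 = c_1.
For the inductive step, assume it holds for an arbitrary p ≥ 1, so c_p = 2·6^(p - 1) + 3.
Then c_{p+1} = 6·c_p - 15 = 6·(2·6^(p - 1) + 3) - 15 = 2·6^p + 3 = 2·6^((p+1) - 1) + 3,
which is the claimed formula at n = p+1.
Hence, by induction on n, the claim holds for every n ≥ 1.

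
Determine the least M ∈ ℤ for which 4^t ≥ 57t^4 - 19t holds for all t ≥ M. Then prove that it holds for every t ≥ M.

M = 10

At t = 9: 262144 < 373806, so the inequality fails and M ≥ 10. We prove 4^t ≥ 57t^4 - 19t for all t ≥ 10.
For the base case t = 10: 4^t = 1048576 and 57t^4 - 19t = 569810, so 1048576 ≥ 569810.
Inductive step: suppose the statement holds for some k ≥ 10, so 4^k ≥ 57k^4 - 19k.
Then 4^(k + 1) = 4·(4^k) ≥ 4·(57k^4 - 19k).
Also, for k ≥ 10 we have 4·(57k^4 - 19k) ≥ 57(k+1)^4 - 19(k+1), since 4·(57k^4 - 19k) − (57(k+1)^4 - 19(k+1)) = 171k^4 - 228k^3 - 342k^2 - 285k - 38, which is nonnegative for all k ≥ 10.
Combining, 4^(k + 1) ≥ 57(k+1)^4 - 19(k+1).
By induction, the statement is established for all t ≥ 10.
Hence the smallest such M is 10.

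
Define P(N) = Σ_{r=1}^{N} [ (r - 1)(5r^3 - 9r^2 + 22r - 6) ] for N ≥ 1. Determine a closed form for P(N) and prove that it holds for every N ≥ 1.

P(N) = N(N - 1)(N^3 + 5N + 3)

We claim P(N) = N(N - 1)(N^3 + 5N + 3) for all N ≥ 1.
For the base case N = 1: P(1) = 0, and the closed form gives 0. They agree.
Inductive step: assume the claim holds for N = r, so P(r) = r(r^4 - r^3 + 5r^2 - 2r - 3).
Then P(r+1) = P(r) + (r(5r^3 + 6r^2 + 19r + 12)) = (r(r^4 - r^3 + 5r^2 - 2r - 3)) + (r(5r^3 + 6r^2 + 19r + 12)).
Simplifying, P(r+1) = r(r + 1)(r^3 + 3r^2 + 8r + 9) = (r+1)((r+1) - 1)((r+1)^3 + 5(r+1) + 3),
which is the closed form with N = r+1.
Hence, by induction on N, the claim holds for every N ≥ 1.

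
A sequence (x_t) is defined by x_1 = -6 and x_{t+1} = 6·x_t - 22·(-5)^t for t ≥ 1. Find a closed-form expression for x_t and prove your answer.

Computing the first terms: x_1 = -6, x_2 = 74, x_3 = -106. This suggests x_t = 2(-5)^t + 4·6^(t - 1).
Base case (t = 1): the formula gives -6 = -6 = x_1.
For the inductive step, assume it holds for an arbitrary i ≥ 1, so x_i = 2(-5)^i + 4·6^(i - 1).
Then x_{i+1} = 6·x_i - 22·(-5)^i = 6·(2(-5)^i + 4·6^(i - 1)) - 22·(-5)^i = 2(-5)^(i + 1) + 4·6^i = 2(-5)^(i+1) + 4·6^((i+1) - 1),
which is the claimed formula at t = i+1.
By induction, the statement is established for all t ≥ 1.

x_t = 2(-5)^t + 4·6^(t - 1)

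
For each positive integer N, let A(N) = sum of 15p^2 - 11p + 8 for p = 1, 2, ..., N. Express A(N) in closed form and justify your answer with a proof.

We claim A(N) = N(5N^2 + 2N + 5) for all N ≥ 1.
For the base case N = 1: A(1) = 12, and the closed form gives 12. They agree.
For the inductive step, assume it holds for an arbitrary p ≥ 1, so A(p) = p(5p^2 + 2p + 5).
Then A(p+1) = A(p) + (15p^2 + 19p + 12) = (p(5p^2 + 2p + 5)) + (15p^2 + 19p + 12).
Simplifying, A(p+1) = (p + 1)(5p^2 + 12p + 12) = (p+1)(5(p+1)^2 + 2(p+1) + 5),
which is the closed form with N = p+1.
By the principle of mathematical induction, the result holds for all N ≥ 1.

A(N) = N(5N^2 + 2N + 5)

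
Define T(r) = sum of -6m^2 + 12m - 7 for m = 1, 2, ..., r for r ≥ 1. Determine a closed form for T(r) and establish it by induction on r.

T(r) = -r(2r^2 - 3r + 2)

We claim T(r) = -r(2r^2 - 3r + 2) for all r ≥ 1.
Base case (r = 1): T(1) = -1, and the closed form gives -1. They agree.
For the inductive step, assume it holds for an arbitrary m ≥ 1, so T(m) = m(-2m^2 + 3m - 2).
Then T(m+1) = T(m) + (-6m^2 - 1) = (m(-2m^2 + 3m - 2)) + (-6m^2 - 1).
Simplifying, T(m+1) = -(m + 1)(2m^2 + m + 1) = -(m+1)(2(m+1)^2 - 3(m+1) + 2),
which is the closed form with r = m+1.
By induction, the statement is established for all r ≥ 1.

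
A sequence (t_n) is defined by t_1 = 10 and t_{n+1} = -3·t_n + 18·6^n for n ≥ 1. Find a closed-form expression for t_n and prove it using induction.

Computing the first terms: t_1 = 10, t_2 = 78, t_3 = 414. This suggests t_n = -2(-3)^(n - 1) + 2·6^n.
Base case (n = 1): the formula gives 10 = 10 = t_1.
Suppose the result is true for n = p, so t_p = -2(-3)^(p - 1) + 2·6^p.
Then t_{p+1} = -3·t_p + 18·6^p = -3·(-2(-3)^(p - 1) + 2·6^p) + 18·6^p = -2(-3)^p + 2·6^(p + 1) = -2(-3)^((p+1) - 1) + 2·6^(p+1),
which is the claimed formula at n = p+1.
By induction, the statement is established for all n ≥ 1.

t_n = -2(-3)^(n - 1) + 2·6^n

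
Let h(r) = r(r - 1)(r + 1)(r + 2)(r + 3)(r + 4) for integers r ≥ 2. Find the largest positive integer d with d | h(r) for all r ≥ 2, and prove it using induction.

d = 720

Computing the first values: h(2) = 720 and h(3) = 5040; gcd(720, 5040) = 720, so d ≤ 720.
We prove 720 | r(r - 1)(r + 1)(r + 2)(r + 3)(r + 4) for all r ≥ 2 by induction on r.
Base step (r = 2): h(2) = 720 = 720·(1), so 720 | h(2).
For the inductive step, assume it holds for an arbitrary m ≥ 2, i.e. 720 | h(m). Then
h(m+1) − h(m) = m·(m+1)·(m+2)·(m+3)·(m+4)·(m+5) − (m-1)·m·(m+1)·(m+2)·(m+3)·(m+4) = m·(m+1)·(m+2)·(m+3)·(m+4)·[(m+5) − (m-1)] = 6·m·(m+1)·(m+2)·(m+3)·(m+4). The product of 5 consecutive integers is divisible by (5)! = 120, so h(m+1) − h(m) is divisible by 6·120 = 720. By the inductive hypothesis 720 | h(m), hence 720 | h(m+1).
By the principle of mathematical induction, the result holds for all r ≥ 2.
Therefore the largest such d is 720.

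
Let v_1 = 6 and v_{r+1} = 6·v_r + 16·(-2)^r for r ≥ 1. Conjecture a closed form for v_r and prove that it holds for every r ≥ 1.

Computing the first terms: v_1 = 6, v_2 = 4, v_3 = 88. This suggests v_r = (-2)^(r + 1) + 2·6^(r - 1).
When r = 1: the formula gives 6 = 6 = v_1.
Inductive step: suppose the statement holds for some j ≥ 1, so v_j = (-2)^(j + 1) + 2·6^(j - 1).
Then v_{j+1} = 6·v_j + 16·(-2)^j = 6·((-2)^(j + 1) + 2·6^(j - 1)) + 16·(-2)^j = (-2)^(j + 2) + 2·6^j = (-2)^((j+1) + 1) + 2·6^((j+1) - 1),
which is the claimed formula at r = j+1.
This completes the induction.

v_r = (-2)^(r + 1) + 2·6^(r - 1)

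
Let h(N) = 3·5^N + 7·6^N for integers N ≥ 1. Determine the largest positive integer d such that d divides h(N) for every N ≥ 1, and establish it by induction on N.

Computing the first values: h(1) = 57 and h(2) = 327; gcd(57, 327) = 3, so d ≤ 3.
We prove 3 | 3·5^N + 7·6^N for all N ≥ 1 by induction on N.
For the base case N = 1: h(1) = 57 = 3·(19), so 3 | h(1).
Inductive step: assume the claim holds for N = k, i.e. 3 | h(k). Then
h(k+1) − 6·h(k) = (3·5^(k+1) + 7·6^(k+1)) − 6·(3·5^k + 7·6^k) = (3)·5^k·(5 − 6) = (-3)·5^k. Since 3 | h(k) by the inductive hypothesis, 3 | 6·h(k); and 3 | -3 since -3 = 3·-1. Therefore 3 | h(k+1).
By the principle of mathematical induction, the result holds for all N ≥ 1.
Therefore the largest such d is 3.

d = 3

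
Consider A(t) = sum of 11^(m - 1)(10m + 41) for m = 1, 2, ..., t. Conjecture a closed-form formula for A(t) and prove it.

A(t) = 11^t(t + 4) - 4

We claim A(t) = 11^t(t + 4) - 4 for all t ≥ 1.
When t = 1: A(1) = 51, and the closed form gives 51. They agree.
Inductive step: assume the claim holds for t = m, so A(m) = 11^m(m + 4) - 4.
Then A(m+1) = A(m) + (11^m(10m + 51)) = (11^m(m + 4) - 4) + (11^m(10m + 51)).
Simplifying, A(m+1) = 11·11^m·m + 55·11^m - 4 = 11^(m+1)((m+1) + 4) - 4,
which is the closed form with t = m+1.
By induction, the statement is established for all t ≥ 1.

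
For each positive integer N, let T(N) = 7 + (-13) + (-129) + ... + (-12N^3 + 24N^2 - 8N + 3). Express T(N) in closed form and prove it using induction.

T(N) = -N(3N^3 - 2N^2 - 5N - 3)

We claim T(N) = -N(3N^3 - 2N^2 - 5N - 3) for all N ≥ 1.
Base step (N = 1): T(1) = 7, and the closed form gives 7. They agree.
Inductive step: suppose the statement holds for some k ≥ 1, so T(k) = k(-3k^3 + 2k^2 + 5k + 3).
Then T(k+1) = T(k) + (-12k^3 - 12k^2 + 4k + 7) = (k(-3k^3 + 2k^2 + 5k + 3)) + (-12k^3 - 12k^2 + 4k + 7).
Simplifying, T(k+1) = -(k + 1)(3k^3 + 7k^2 - 7) = -(k+1)(3(k+1)^3 - 2(k+1)^2 - 5(k+1) - 3),
which is the closed form with N = k+1.
By the principle of mathematical induction, the result holds for all N ≥ 1.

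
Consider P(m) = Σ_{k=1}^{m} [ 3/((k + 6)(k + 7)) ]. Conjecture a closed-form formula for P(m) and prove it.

P(m) = 3m/(7(m + 7))

We claim P(m) = 3m/(7(m + 7)) for all m ≥ 1.
When m = 1: P(1) = 3/56, and the closed form gives 3/56. They agree.
Suppose the result is true for m = k, so P(k) = 3k/(7(k + 7)).
Then P(k+1) = P(k) + (3/((k + 7)(k + 8))) = (3k/(7(k + 7))) + (3/((k + 7)(k + 8))).
Simplifying, P(k+1) = 3(k + 1)/(7(k + 8)) = 3(k+1)/(7((k+1) + 7)),
which is the closed form with m = k+1.
Hence, by induction on m, the claim holds for every m ≥ 1.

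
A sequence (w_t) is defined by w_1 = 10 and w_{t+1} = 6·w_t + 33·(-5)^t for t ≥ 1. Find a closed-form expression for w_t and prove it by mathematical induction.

Computing the first terms: w_1 = 10, w_2 = -105, w_3 = 195. This suggests w_t = -3(-5)^t - 5·6^(t - 1).
When t = 1: the formula gives 10 = 10 = w_1.
Inductive step: suppose the statement holds for some m ≥ 1, so w_m = -3(-5)^m - 5·6^(m - 1).
Then w_{m+1} = 6·w_m + 33·(-5)^m = 6·(-3(-5)^m - 5·6^(m - 1)) + 33·(-5)^m = -3(-5)^(m + 1) - 5·6^m = -3(-5)^(m+1) - 5·6^((m+1) - 1),
which is the claimed formula at t = m+1.
By induction, the statement is established for all t ≥ 1.

w_t = -3(-5)^t - 5·6^(t - 1)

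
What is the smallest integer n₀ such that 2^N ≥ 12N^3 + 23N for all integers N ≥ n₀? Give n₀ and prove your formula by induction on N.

At N = 15: 32768 < 40845, so the inequality fails and n₀ ≥ 16. We prove 2^N ≥ 12N^3 + 23N for all N ≥ 16.
Base step (N = 16): 2^N = 65536 and 12N^3 + 23N = 49520, so 65536 ≥ 49520.
For the inductive step, assume it holds for an arbitrary m ≥ 16, so 2^m ≥ 12m^3 + 23m.
Then 2^(m + 1) = 2·(2^m) ≥ 2·(12m^3 + 23m).
Also, for m ≥ 16 we have 2·(12m^3 + 23m) ≥ 12(m+1)^3 + 23(m+1), since 2·(12m^3 + 23m) − (12(m+1)^3 + 23(m+1)) = 12m^3 - 36m^2 - 13m - 35, which is nonnegative for all m ≥ 16.
Combining, 2^(m + 1) ≥ 12(m+1)^3 + 23(m+1).
Hence, by induction on N, the claim holds for every N ≥ 16.
Hence the smallest such n₀ is 16.

n₀ = 16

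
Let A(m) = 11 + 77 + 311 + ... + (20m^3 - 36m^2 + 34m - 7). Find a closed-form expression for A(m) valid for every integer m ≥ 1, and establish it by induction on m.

We claim A(m) = m(5m^3 - 2m^2 + 4m + 4) for all m ≥ 1.
Base case (m = 1): A(1) = 11, and the closed form gives 11. They agree.
Inductive step: assume the claim holds for m = j, so A(j) = j(5j^3 - 2j^2 + 4j + 4).
Then A(j+1) = A(j) + (20j^3 + 24j^2 + 22j + 11) = (j(5j^3 - 2j^2 + 4j + 4)) + (20j^3 + 24j^2 + 22j + 11).
Simplifying, A(j+1) = (j + 1)(5j^3 + 13j^2 + 15j + 11) = (j+1)(5(j+1)^3 - 2(j+1)^2 + 4(j+1) + 4),
which is the closed form with m = j+1.
Hence, by induction on m, the claim holds for every m ≥ 1.

A(m) = m(5m^3 - 2m^2 + 4m + 4)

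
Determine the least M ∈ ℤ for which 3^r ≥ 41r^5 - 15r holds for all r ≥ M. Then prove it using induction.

At r = 15: 14348907 < 31134150, so the inequality fails and M ≥ 16. We prove 3^r ≥ 41r^5 - 15r for all r ≥ 16.
Base case (r = 16): 3^r = 43046721 and 41r^5 - 15r = 42991376, so 43046721 ≥ 42991376.
For the inductive step, assume it holds for an arbitrary k ≥ 16, so 3^k ≥ 41k^5 - 15k.
Then 3^(k + 1) = 3·(3^k) ≥ 3·(41k^5 - 15k).
Also, for k ≥ 16 we have 3·(41k^5 - 15k) ≥ 41(k+1)^5 - 15(k+1), since 3·(41k^5 - 15k) − (41(k+1)^5 - 15(k+1)) = 82k^5 - 205k^4 - 410k^3 - 410k^2 - 235k - 26, which is nonnegative for all k ≥ 16.
Combining, 3^(k + 1) ≥ 41(k+1)^5 - 15(k+1).
Hence, by induction on r, the claim holds for every r ≥ 16.
Hence the smallest such M is 16.

M = 16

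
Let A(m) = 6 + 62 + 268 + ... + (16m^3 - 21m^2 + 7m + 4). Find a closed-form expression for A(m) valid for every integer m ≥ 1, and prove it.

We claim A(m) = m(4m^3 + m^2 - 3m + 4) for all m ≥ 1.
When m = 1: A(1) = 6, and the closed form gives 6. They agree.
Inductive step: suppose the statement holds for some j ≥ 1, so A(j) = j(4j^3 + j^2 - 3j + 4).
Then A(j+1) = A(j) + (16j^3 + 27j^2 + 13j + 6) = (j(4j^3 + j^2 - 3j + 4)) + (16j^3 + 27j^2 + 13j + 6).
Simplifying, A(j+1) = (j + 1)(4j^3 + 13j^2 + 11j + 6) = (j+1)(4(j+1)^3 + (j+1)^2 - 3(j+1) + 4),
which is the closed form with m = j+1.
By induction, the statement is established for all m ≥ 1.

A(m) = m(4m^3 + m^2 - 3m + 4)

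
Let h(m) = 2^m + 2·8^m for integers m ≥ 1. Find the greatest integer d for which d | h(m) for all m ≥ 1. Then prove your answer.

Computing the first values: h(1) = 18 and h(2) = 132; gcd(18, 132) = 6, so d ≤ 6.
We prove 6 | 2^m + 2·8^m for all m ≥ 1 by induction on m.
Base step (m = 1): h(1) = 18 = 6·(3), so 6 | h(1).
Inductive step: suppose the statement holds for some r ≥ 1, i.e. 6 | h(r). Then
h(r+1) − 8·h(r) = (2^(r+1) + 2·8^(r+1)) − 8·(2^r + 2·8^r) = (1)·2^r·(2 − 8) = (-6)·2^r. Since 6 | h(r) by the inductive hypothesis, 6 | 8·h(r); and 6 | -6 since -6 = 6·-1. Therefore 6 | h(r+1).
By the principle of mathematical induction, the result holds for all m ≥ 1.
Therefore the largest such d is 6.

d = 6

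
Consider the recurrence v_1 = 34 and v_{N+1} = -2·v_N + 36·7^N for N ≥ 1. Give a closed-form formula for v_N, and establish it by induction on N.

v_N = -3(-2)^N + 4·7^N

Computing the first terms: v_1 = 34, v_2 = 184, v_3 = 1396. This suggests v_N = -3(-2)^N + 4·7^N.
When N = 1: the formula gives 34 = 34 = v_1.
Suppose the result is true for N = r, so v_r = -3(-2)^r + 4·7^r.
Then v_{r+1} = -2·v_r + 36·7^r = -2·(-3(-2)^r + 4·7^r) + 36·7^r = -3(-2)^(r + 1) + 4·7^(r + 1),
which is the claimed formula at N = r+1.
By the principle of mathematical induction, the result holds for all N ≥ 1.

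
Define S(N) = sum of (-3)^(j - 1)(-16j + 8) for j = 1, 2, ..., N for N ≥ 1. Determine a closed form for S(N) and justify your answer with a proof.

S(N) = (-3)^N(4N - 1) + 1

We claim S(N) = (-3)^N(4N - 1) + 1 for all N ≥ 1.
Base case (N = 1): S(1) = -8, and the closed form gives -8. They agree.
For the inductive step, assume it holds for an arbitrary j ≥ 1, so S(j) = (-3)^j(4j - 1) + 1.
Then S(j+1) = S(j) + ((-3)^j(-16j - 8)) = ((-3)^j(4j - 1) + 1) + ((-3)^j(-16j - 8)).
Simplifying, S(j+1) = -12(-3)^j·j - 9(-3)^j + 1 = (-3)^(j+1)(4(j+1) - 1) + 1,
which is the closed form with N = j+1.
This completes the induction.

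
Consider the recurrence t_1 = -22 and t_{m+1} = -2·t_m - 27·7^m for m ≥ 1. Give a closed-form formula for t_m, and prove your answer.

Computing the first terms: t_1 = -22, t_2 = -145, t_3 = -1033. This suggests t_m = -(-2)^(m - 1) - 3·7^m.
Base step (m = 1): the formula gives -22 = -22 = t_1.
Inductive step: assume the claim holds for m = i, so t_i = -(-2)^(i - 1) - 3·7^i.
Then t_{i+1} = -2·t_i - 27·7^i = -2·(-(-2)^(i - 1) - 3·7^i) - 27·7^i = -(-2)^i - 3·7^(i + 1) = -(-2)^((i+1) - 1) - 3·7^(i+1),
which is the claimed formula at m = i+1.
This completes the induction.

t_m = -(-2)^(m - 1) - 3·7^m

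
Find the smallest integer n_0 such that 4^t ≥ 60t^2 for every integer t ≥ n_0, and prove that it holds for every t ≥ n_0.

n_0 = 6

At t = 5: 1024 < 1500, so the inequality fails and n_0 ≥ 6. We prove 4^t ≥ 60t^2 for all t ≥ 6.
Base step (t = 6): 4^t = 4096 and 60t^2 = 2160, so 4096 ≥ 2160.
Suppose the result is true for t = r, so 4^r ≥ 60r^2.
Then 4^(r + 1) = 4·(4^r) ≥ 4·(60r^2).
Also, for r ≥ 6 we have 4·(60r^2) ≥ 60(r+1)^2, since 4 ≥ (1 + 1/r)^2 for all r ≥ 6.
Combining, 4^(r + 1) ≥ 60(r+1)^2.
By induction, the statement is established for all t ≥ 6.
Hence the smallest such n_0 is 6.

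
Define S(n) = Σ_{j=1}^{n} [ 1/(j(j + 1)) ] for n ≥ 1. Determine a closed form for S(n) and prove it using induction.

We claim S(n) = n/(n + 1) for all n ≥ 1.
Base step (n = 1): S(1) = 1/2, and the closed form gives 1/2. They agree.
Inductive step: assume the claim holds for n = j, so S(j) = j/(j + 1).
Then S(j+1) = S(j) + (1/((j + 1)(j + 2))) = (j/(j + 1)) + (1/((j + 1)(j + 2))).
Simplifying, S(j+1) = (j + 1)/(j + 2) = (j+1)/((j+1) + 1),
which is the closed form with n = j+1.
This completes the induction.

S(n) = n/(n + 1)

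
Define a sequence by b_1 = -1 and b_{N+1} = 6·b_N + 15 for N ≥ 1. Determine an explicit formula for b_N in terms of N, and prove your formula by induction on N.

Computing the first terms: b_1 = -1, b_2 = 9, b_3 = 69. This suggests b_N = 2·6^(N - 1) - 3.
When N = 1: the formula gives -1 = -1 = b_1.
Inductive step: suppose the statement holds for some p ≥ 1, so b_p = 2·6^(p - 1) - 3.
Then b_{p+1} = 6·b_p + 15 = 6·(2·6^(p - 1) - 3) + 15 = 2·6^p - 3 = 2·6^((p+1) - 1) - 3,
which is the claimed formula at N = p+1.
This completes the induction.

b_N = 2·6^(N - 1) - 3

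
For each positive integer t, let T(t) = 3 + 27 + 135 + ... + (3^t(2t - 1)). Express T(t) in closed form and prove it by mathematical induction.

We claim T(t) = 3·3^t(t - 1) + 3 for all t ≥ 1.
Base step (t = 1): T(1) = 3, and the closed form gives 3. They agree.
Inductive step: suppose the statement holds for some m ≥ 1, so T(m) = 3·3^m(m - 1) + 3.
Then T(m+1) = T(m) + (3^(m + 1)(2m + 1)) = (3·3^m(m - 1) + 3) + (3^(m + 1)(2m + 1)).
Simplifying, T(m+1) = 9·3^m·m + 3 = 3·3^(m+1)((m+1) - 1) + 3,
which is the closed form with t = m+1.
Hence, by induction on t, the claim holds for every t ≥ 1.

T(t) = 3·3^t(t - 1) + 3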